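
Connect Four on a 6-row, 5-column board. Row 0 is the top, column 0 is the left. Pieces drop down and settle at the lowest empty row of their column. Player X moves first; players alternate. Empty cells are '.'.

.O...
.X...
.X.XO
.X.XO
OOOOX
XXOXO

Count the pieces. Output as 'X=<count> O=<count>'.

X=9 O=9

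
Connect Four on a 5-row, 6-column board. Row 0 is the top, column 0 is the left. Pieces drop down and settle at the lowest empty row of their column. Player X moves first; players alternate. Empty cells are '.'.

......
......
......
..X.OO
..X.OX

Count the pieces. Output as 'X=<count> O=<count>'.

X=3 O=3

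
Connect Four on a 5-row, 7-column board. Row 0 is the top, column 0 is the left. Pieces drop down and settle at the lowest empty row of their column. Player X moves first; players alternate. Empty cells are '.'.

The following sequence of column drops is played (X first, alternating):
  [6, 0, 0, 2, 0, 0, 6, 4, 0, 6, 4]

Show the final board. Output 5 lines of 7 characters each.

Answer: X......
O......
X.....O
X...X.X
O.O.O.X

Derivation:
Move 1: X drops in col 6, lands at row 4
Move 2: O drops in col 0, lands at row 4
Move 3: X drops in col 0, lands at row 3
Move 4: O drops in col 2, lands at row 4
Move 5: X drops in col 0, lands at row 2
Move 6: O drops in col 0, lands at row 1
Move 7: X drops in col 6, lands at row 3
Move 8: O drops in col 4, lands at row 4
Move 9: X drops in col 0, lands at row 0
Move 10: O drops in col 6, lands at row 2
Move 11: X drops in col 4, lands at row 3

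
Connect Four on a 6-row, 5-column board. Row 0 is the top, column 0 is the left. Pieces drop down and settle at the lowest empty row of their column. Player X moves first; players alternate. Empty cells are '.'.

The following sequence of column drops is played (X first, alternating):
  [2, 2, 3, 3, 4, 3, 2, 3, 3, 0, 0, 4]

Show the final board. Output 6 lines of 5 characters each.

Answer: .....
...X.
...O.
..XO.
X.OOO
O.XXX

Derivation:
Move 1: X drops in col 2, lands at row 5
Move 2: O drops in col 2, lands at row 4
Move 3: X drops in col 3, lands at row 5
Move 4: O drops in col 3, lands at row 4
Move 5: X drops in col 4, lands at row 5
Move 6: O drops in col 3, lands at row 3
Move 7: X drops in col 2, lands at row 3
Move 8: O drops in col 3, lands at row 2
Move 9: X drops in col 3, lands at row 1
Move 10: O drops in col 0, lands at row 5
Move 11: X drops in col 0, lands at row 4
Move 12: O drops in col 4, lands at row 4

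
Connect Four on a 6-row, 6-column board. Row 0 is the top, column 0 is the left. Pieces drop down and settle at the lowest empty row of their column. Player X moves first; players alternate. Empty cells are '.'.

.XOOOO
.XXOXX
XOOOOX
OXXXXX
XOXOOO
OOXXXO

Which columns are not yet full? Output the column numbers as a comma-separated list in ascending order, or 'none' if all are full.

col 0: top cell = '.' → open
col 1: top cell = 'X' → FULL
col 2: top cell = 'O' → FULL
col 3: top cell = 'O' → FULL
col 4: top cell = 'O' → FULL
col 5: top cell = 'O' → FULL

Answer: 0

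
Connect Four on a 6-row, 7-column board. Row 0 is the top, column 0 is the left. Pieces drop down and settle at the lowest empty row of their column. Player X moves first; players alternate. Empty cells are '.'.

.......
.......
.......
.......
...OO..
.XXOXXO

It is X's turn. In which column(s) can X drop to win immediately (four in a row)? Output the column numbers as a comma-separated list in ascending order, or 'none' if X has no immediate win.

Answer: none

Derivation:
col 0: drop X → no win
col 1: drop X → no win
col 2: drop X → no win
col 3: drop X → no win
col 4: drop X → no win
col 5: drop X → no win
col 6: drop X → no win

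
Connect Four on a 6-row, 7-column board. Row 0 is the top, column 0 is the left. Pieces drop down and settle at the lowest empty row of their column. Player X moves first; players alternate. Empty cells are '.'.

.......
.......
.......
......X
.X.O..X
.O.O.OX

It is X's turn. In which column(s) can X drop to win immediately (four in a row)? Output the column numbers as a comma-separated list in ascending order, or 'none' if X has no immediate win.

Answer: 6

Derivation:
col 0: drop X → no win
col 1: drop X → no win
col 2: drop X → no win
col 3: drop X → no win
col 4: drop X → no win
col 5: drop X → no win
col 6: drop X → WIN!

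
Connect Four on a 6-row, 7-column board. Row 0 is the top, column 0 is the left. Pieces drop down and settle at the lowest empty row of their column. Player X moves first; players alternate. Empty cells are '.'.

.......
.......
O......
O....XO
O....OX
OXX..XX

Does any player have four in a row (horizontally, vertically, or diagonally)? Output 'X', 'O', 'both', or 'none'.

O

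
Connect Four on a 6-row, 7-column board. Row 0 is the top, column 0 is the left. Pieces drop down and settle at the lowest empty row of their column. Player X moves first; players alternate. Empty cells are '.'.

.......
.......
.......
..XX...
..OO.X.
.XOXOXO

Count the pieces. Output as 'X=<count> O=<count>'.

X=6 O=5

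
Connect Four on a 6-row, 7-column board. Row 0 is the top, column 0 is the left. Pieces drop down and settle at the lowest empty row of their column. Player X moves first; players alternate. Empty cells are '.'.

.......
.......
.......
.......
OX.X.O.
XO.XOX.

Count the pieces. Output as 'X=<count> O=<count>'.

X=5 O=4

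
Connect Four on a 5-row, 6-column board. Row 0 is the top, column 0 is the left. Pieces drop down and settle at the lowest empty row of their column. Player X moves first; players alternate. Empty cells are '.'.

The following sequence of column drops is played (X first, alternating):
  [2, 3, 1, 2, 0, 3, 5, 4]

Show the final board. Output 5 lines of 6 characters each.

Move 1: X drops in col 2, lands at row 4
Move 2: O drops in col 3, lands at row 4
Move 3: X drops in col 1, lands at row 4
Move 4: O drops in col 2, lands at row 3
Move 5: X drops in col 0, lands at row 4
Move 6: O drops in col 3, lands at row 3
Move 7: X drops in col 5, lands at row 4
Move 8: O drops in col 4, lands at row 4

Answer: ......
......
......
..OO..
XXXOOX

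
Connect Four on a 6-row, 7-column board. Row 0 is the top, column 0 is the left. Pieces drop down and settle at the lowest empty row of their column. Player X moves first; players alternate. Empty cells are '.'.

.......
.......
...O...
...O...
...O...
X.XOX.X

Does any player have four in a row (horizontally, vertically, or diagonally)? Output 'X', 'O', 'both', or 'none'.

O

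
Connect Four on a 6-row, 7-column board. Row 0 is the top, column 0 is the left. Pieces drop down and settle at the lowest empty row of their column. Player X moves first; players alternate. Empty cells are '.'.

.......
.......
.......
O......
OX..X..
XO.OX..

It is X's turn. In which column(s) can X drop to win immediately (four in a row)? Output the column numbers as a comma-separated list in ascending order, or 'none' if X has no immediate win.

col 0: drop X → no win
col 1: drop X → no win
col 2: drop X → no win
col 3: drop X → no win
col 4: drop X → no win
col 5: drop X → no win
col 6: drop X → no win

Answer: none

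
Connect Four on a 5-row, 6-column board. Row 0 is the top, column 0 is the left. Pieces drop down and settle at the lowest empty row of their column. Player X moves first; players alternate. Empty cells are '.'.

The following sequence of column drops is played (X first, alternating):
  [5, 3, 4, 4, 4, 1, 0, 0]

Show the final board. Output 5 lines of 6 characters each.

Move 1: X drops in col 5, lands at row 4
Move 2: O drops in col 3, lands at row 4
Move 3: X drops in col 4, lands at row 4
Move 4: O drops in col 4, lands at row 3
Move 5: X drops in col 4, lands at row 2
Move 6: O drops in col 1, lands at row 4
Move 7: X drops in col 0, lands at row 4
Move 8: O drops in col 0, lands at row 3

Answer: ......
......
....X.
O...O.
XO.OXX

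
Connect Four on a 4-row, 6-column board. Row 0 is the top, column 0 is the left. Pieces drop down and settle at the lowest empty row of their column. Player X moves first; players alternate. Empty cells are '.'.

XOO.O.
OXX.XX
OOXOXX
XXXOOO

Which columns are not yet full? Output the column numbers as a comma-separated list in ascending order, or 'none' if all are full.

Answer: 3,5

Derivation:
col 0: top cell = 'X' → FULL
col 1: top cell = 'O' → FULL
col 2: top cell = 'O' → FULL
col 3: top cell = '.' → open
col 4: top cell = 'O' → FULL
col 5: top cell = '.' → open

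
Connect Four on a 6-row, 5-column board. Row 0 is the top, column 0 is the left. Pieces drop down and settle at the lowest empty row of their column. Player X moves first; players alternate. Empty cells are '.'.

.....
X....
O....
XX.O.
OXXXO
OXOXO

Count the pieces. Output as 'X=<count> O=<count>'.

X=8 O=7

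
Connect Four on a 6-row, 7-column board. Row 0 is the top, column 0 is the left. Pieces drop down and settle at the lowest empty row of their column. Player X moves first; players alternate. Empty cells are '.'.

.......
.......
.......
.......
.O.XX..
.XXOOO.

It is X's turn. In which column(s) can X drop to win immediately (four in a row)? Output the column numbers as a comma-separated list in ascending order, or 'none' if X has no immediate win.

Answer: none

Derivation:
col 0: drop X → no win
col 1: drop X → no win
col 2: drop X → no win
col 3: drop X → no win
col 4: drop X → no win
col 5: drop X → no win
col 6: drop X → no win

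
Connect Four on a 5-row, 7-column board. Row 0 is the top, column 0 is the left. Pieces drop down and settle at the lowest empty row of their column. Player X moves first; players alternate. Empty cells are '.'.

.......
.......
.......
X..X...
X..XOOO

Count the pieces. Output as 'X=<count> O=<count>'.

X=4 O=3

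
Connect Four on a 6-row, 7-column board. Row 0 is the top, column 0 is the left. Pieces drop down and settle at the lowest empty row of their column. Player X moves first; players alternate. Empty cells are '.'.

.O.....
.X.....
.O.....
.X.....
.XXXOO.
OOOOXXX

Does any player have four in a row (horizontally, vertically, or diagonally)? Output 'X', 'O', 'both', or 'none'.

O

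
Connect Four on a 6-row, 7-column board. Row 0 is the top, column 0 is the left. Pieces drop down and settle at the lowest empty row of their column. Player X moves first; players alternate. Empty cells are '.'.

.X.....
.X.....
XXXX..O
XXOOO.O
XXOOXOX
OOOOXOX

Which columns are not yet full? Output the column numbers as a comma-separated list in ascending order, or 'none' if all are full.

Answer: 0,2,3,4,5,6

Derivation:
col 0: top cell = '.' → open
col 1: top cell = 'X' → FULL
col 2: top cell = '.' → open
col 3: top cell = '.' → open
col 4: top cell = '.' → open
col 5: top cell = '.' → open
col 6: top cell = '.' → open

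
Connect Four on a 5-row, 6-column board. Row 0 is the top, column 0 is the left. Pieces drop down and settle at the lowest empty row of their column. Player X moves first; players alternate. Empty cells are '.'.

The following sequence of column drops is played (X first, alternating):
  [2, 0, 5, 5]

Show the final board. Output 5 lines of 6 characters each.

Answer: ......
......
......
.....O
O.X..X

Derivation:
Move 1: X drops in col 2, lands at row 4
Move 2: O drops in col 0, lands at row 4
Move 3: X drops in col 5, lands at row 4
Move 4: O drops in col 5, lands at row 3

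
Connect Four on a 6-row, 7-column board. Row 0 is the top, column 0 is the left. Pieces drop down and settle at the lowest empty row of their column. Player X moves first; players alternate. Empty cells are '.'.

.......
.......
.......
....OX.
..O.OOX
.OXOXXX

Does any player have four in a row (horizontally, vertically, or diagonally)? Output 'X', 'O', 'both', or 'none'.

none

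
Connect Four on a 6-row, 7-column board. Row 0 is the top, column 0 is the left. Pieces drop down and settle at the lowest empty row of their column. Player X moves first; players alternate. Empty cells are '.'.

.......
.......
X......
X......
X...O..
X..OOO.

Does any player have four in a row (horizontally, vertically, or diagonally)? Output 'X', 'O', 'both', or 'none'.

X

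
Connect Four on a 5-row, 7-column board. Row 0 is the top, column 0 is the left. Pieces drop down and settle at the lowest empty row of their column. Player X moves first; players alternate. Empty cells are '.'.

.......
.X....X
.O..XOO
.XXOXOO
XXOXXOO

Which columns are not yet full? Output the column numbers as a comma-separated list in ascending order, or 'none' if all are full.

col 0: top cell = '.' → open
col 1: top cell = '.' → open
col 2: top cell = '.' → open
col 3: top cell = '.' → open
col 4: top cell = '.' → open
col 5: top cell = '.' → open
col 6: top cell = '.' → open

Answer: 0,1,2,3,4,5,6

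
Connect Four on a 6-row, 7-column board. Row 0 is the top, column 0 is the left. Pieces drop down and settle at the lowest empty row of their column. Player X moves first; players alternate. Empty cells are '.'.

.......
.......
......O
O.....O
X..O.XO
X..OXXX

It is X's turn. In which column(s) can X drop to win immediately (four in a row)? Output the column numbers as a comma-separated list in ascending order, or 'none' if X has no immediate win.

Answer: none

Derivation:
col 0: drop X → no win
col 1: drop X → no win
col 2: drop X → no win
col 3: drop X → no win
col 4: drop X → no win
col 5: drop X → no win
col 6: drop X → no win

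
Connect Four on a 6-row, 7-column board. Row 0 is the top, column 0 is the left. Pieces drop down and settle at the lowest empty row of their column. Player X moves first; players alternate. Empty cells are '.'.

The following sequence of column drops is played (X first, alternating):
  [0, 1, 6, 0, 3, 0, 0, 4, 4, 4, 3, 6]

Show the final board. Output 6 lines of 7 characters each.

Answer: .......
.......
X......
O...O..
O..XX.O
XO.XO.X

Derivation:
Move 1: X drops in col 0, lands at row 5
Move 2: O drops in col 1, lands at row 5
Move 3: X drops in col 6, lands at row 5
Move 4: O drops in col 0, lands at row 4
Move 5: X drops in col 3, lands at row 5
Move 6: O drops in col 0, lands at row 3
Move 7: X drops in col 0, lands at row 2
Move 8: O drops in col 4, lands at row 5
Move 9: X drops in col 4, lands at row 4
Move 10: O drops in col 4, lands at row 3
Move 11: X drops in col 3, lands at row 4
Move 12: O drops in col 6, lands at row 4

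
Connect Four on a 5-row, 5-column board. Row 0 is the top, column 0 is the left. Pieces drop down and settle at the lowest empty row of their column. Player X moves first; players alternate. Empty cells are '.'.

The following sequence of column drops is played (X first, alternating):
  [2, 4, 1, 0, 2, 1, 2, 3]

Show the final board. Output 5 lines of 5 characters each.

Move 1: X drops in col 2, lands at row 4
Move 2: O drops in col 4, lands at row 4
Move 3: X drops in col 1, lands at row 4
Move 4: O drops in col 0, lands at row 4
Move 5: X drops in col 2, lands at row 3
Move 6: O drops in col 1, lands at row 3
Move 7: X drops in col 2, lands at row 2
Move 8: O drops in col 3, lands at row 4

Answer: .....
.....
..X..
.OX..
OXXOO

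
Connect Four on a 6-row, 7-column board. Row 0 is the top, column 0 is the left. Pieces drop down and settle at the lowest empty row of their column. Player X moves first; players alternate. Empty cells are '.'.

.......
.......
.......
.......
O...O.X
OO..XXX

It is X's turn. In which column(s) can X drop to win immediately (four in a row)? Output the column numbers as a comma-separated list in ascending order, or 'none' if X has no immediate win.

Answer: 3

Derivation:
col 0: drop X → no win
col 1: drop X → no win
col 2: drop X → no win
col 3: drop X → WIN!
col 4: drop X → no win
col 5: drop X → no win
col 6: drop X → no win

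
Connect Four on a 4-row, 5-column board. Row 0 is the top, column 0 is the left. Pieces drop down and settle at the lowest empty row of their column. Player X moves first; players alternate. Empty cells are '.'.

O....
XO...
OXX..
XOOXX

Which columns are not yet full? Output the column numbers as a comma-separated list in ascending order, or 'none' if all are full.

col 0: top cell = 'O' → FULL
col 1: top cell = '.' → open
col 2: top cell = '.' → open
col 3: top cell = '.' → open
col 4: top cell = '.' → open

Answer: 1,2,3,4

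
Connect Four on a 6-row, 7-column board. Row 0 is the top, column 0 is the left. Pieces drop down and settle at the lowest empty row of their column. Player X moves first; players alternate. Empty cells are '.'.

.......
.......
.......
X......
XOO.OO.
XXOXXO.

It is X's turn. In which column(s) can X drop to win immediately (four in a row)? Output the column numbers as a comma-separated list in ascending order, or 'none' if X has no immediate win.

col 0: drop X → WIN!
col 1: drop X → no win
col 2: drop X → no win
col 3: drop X → no win
col 4: drop X → no win
col 5: drop X → no win
col 6: drop X → no win

Answer: 0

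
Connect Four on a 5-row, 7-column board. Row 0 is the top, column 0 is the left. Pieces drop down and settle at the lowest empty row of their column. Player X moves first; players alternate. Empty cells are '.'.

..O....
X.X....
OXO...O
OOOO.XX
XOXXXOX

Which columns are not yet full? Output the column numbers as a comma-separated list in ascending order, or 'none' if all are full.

col 0: top cell = '.' → open
col 1: top cell = '.' → open
col 2: top cell = 'O' → FULL
col 3: top cell = '.' → open
col 4: top cell = '.' → open
col 5: top cell = '.' → open
col 6: top cell = '.' → open

Answer: 0,1,3,4,5,6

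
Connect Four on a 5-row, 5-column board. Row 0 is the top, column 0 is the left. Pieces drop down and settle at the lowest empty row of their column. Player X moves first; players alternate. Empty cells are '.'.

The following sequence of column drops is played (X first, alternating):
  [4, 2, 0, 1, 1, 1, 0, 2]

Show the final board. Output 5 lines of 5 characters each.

Answer: .....
.....
.O...
XXO..
XOO.X

Derivation:
Move 1: X drops in col 4, lands at row 4
Move 2: O drops in col 2, lands at row 4
Move 3: X drops in col 0, lands at row 4
Move 4: O drops in col 1, lands at row 4
Move 5: X drops in col 1, lands at row 3
Move 6: O drops in col 1, lands at row 2
Move 7: X drops in col 0, lands at row 3
Move 8: O drops in col 2, lands at row 3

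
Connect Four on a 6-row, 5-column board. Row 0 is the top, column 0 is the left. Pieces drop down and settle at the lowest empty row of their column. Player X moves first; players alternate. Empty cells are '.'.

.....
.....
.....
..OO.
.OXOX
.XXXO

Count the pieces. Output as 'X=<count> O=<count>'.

X=5 O=5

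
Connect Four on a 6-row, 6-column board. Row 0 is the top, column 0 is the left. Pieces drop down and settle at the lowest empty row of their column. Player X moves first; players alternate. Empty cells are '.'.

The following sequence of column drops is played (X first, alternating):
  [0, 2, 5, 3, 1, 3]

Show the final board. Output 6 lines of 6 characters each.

Move 1: X drops in col 0, lands at row 5
Move 2: O drops in col 2, lands at row 5
Move 3: X drops in col 5, lands at row 5
Move 4: O drops in col 3, lands at row 5
Move 5: X drops in col 1, lands at row 5
Move 6: O drops in col 3, lands at row 4

Answer: ......
......
......
......
...O..
XXOO.X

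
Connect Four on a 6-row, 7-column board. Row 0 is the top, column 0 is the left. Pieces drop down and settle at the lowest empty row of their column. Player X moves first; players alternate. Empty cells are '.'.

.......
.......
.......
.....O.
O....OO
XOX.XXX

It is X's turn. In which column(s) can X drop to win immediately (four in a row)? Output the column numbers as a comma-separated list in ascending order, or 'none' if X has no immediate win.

Answer: 3

Derivation:
col 0: drop X → no win
col 1: drop X → no win
col 2: drop X → no win
col 3: drop X → WIN!
col 4: drop X → no win
col 5: drop X → no win
col 6: drop X → no win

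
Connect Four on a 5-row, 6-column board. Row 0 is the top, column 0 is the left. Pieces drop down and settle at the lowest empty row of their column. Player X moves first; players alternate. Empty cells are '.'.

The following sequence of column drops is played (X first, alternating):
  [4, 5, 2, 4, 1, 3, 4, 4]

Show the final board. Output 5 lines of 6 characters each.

Answer: ......
....O.
....X.
....O.
.XXOXO

Derivation:
Move 1: X drops in col 4, lands at row 4
Move 2: O drops in col 5, lands at row 4
Move 3: X drops in col 2, lands at row 4
Move 4: O drops in col 4, lands at row 3
Move 5: X drops in col 1, lands at row 4
Move 6: O drops in col 3, lands at row 4
Move 7: X drops in col 4, lands at row 2
Move 8: O drops in col 4, lands at row 1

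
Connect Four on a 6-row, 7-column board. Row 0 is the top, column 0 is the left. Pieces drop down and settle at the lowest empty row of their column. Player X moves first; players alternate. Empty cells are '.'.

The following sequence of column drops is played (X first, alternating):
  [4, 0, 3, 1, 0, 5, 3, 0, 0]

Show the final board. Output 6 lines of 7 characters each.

Move 1: X drops in col 4, lands at row 5
Move 2: O drops in col 0, lands at row 5
Move 3: X drops in col 3, lands at row 5
Move 4: O drops in col 1, lands at row 5
Move 5: X drops in col 0, lands at row 4
Move 6: O drops in col 5, lands at row 5
Move 7: X drops in col 3, lands at row 4
Move 8: O drops in col 0, lands at row 3
Move 9: X drops in col 0, lands at row 2

Answer: .......
.......
X......
O......
X..X...
OO.XXO.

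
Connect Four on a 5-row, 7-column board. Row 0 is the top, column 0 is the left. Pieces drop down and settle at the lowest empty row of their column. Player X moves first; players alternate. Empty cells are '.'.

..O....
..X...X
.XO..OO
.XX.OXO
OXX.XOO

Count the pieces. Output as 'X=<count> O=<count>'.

X=9 O=9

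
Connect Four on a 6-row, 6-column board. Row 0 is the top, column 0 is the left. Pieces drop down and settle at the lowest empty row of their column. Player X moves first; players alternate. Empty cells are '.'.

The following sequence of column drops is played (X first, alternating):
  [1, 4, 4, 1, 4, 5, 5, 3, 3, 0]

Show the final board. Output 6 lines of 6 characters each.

Move 1: X drops in col 1, lands at row 5
Move 2: O drops in col 4, lands at row 5
Move 3: X drops in col 4, lands at row 4
Move 4: O drops in col 1, lands at row 4
Move 5: X drops in col 4, lands at row 3
Move 6: O drops in col 5, lands at row 5
Move 7: X drops in col 5, lands at row 4
Move 8: O drops in col 3, lands at row 5
Move 9: X drops in col 3, lands at row 4
Move 10: O drops in col 0, lands at row 5

Answer: ......
......
......
....X.
.O.XXX
OX.OOO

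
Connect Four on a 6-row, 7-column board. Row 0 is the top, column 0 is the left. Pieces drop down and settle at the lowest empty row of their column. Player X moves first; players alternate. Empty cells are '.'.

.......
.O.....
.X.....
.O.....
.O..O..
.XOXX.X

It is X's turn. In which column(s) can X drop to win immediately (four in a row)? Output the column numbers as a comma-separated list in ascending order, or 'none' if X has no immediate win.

Answer: 5

Derivation:
col 0: drop X → no win
col 1: drop X → no win
col 2: drop X → no win
col 3: drop X → no win
col 4: drop X → no win
col 5: drop X → WIN!
col 6: drop X → no win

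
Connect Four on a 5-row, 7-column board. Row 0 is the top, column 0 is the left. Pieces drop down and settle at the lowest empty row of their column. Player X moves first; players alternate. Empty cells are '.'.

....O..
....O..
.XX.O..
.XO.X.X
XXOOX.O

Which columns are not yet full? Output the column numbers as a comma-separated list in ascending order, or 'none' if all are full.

Answer: 0,1,2,3,5,6

Derivation:
col 0: top cell = '.' → open
col 1: top cell = '.' → open
col 2: top cell = '.' → open
col 3: top cell = '.' → open
col 4: top cell = 'O' → FULL
col 5: top cell = '.' → open
col 6: top cell = '.' → open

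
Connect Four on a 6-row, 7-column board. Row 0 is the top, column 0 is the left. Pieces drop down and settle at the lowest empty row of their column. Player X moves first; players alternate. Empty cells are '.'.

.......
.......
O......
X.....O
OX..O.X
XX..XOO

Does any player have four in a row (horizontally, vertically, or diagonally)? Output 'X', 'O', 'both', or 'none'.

none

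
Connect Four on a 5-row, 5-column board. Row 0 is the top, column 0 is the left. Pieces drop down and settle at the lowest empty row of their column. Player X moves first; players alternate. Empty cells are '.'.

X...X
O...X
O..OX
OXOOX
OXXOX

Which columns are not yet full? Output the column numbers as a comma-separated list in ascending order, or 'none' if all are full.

col 0: top cell = 'X' → FULL
col 1: top cell = '.' → open
col 2: top cell = '.' → open
col 3: top cell = '.' → open
col 4: top cell = 'X' → FULL

Answer: 1,2,3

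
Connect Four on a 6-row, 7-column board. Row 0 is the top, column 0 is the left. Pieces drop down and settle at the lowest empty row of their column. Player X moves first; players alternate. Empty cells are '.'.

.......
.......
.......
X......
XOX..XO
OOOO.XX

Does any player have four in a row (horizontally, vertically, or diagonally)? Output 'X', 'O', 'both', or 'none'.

O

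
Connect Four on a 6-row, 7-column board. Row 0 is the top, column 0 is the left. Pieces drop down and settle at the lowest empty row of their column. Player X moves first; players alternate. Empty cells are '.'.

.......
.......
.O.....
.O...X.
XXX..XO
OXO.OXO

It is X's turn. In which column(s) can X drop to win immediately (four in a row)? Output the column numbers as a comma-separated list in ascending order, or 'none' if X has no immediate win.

Answer: 5

Derivation:
col 0: drop X → no win
col 1: drop X → no win
col 2: drop X → no win
col 3: drop X → no win
col 4: drop X → no win
col 5: drop X → WIN!
col 6: drop X → no win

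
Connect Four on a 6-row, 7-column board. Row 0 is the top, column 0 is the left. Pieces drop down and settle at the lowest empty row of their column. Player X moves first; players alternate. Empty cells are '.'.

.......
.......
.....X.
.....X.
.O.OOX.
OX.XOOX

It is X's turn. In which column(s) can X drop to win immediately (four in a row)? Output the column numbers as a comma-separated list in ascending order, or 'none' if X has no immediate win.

Answer: 5

Derivation:
col 0: drop X → no win
col 1: drop X → no win
col 2: drop X → no win
col 3: drop X → no win
col 4: drop X → no win
col 5: drop X → WIN!
col 6: drop X → no win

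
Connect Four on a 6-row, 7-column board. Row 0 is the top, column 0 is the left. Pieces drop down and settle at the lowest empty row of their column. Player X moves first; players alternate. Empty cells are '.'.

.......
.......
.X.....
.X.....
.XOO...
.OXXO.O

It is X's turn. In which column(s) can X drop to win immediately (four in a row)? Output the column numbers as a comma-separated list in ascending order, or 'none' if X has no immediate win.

Answer: 1

Derivation:
col 0: drop X → no win
col 1: drop X → WIN!
col 2: drop X → no win
col 3: drop X → no win
col 4: drop X → no win
col 5: drop X → no win
col 6: drop X → no win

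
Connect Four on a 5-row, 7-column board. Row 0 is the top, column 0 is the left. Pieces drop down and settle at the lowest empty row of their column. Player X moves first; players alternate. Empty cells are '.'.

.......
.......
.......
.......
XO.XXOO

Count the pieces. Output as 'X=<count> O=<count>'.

X=3 O=3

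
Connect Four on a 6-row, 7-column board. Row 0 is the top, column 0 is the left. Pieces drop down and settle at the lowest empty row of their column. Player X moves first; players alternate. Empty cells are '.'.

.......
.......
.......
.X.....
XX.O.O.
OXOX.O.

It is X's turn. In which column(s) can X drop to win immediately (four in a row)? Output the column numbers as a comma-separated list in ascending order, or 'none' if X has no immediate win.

Answer: 1

Derivation:
col 0: drop X → no win
col 1: drop X → WIN!
col 2: drop X → no win
col 3: drop X → no win
col 4: drop X → no win
col 5: drop X → no win
col 6: drop X → no win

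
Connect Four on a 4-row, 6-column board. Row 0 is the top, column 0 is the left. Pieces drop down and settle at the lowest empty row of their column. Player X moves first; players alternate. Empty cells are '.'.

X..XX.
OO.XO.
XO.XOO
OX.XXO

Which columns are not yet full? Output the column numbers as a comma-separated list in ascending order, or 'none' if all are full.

Answer: 1,2,5

Derivation:
col 0: top cell = 'X' → FULL
col 1: top cell = '.' → open
col 2: top cell = '.' → open
col 3: top cell = 'X' → FULL
col 4: top cell = 'X' → FULL
col 5: top cell = '.' → open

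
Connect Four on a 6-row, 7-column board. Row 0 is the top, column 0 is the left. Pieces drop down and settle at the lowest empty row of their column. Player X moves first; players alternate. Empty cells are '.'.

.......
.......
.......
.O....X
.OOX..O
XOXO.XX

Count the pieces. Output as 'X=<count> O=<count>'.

X=6 O=6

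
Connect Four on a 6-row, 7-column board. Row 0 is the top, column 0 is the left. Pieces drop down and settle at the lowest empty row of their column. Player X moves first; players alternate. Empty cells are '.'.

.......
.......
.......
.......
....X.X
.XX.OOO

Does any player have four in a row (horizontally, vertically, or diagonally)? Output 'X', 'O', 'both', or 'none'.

none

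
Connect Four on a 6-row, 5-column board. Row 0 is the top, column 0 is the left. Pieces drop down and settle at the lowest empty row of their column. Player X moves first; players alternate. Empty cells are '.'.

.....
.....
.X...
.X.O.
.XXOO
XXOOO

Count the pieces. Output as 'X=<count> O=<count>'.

X=6 O=6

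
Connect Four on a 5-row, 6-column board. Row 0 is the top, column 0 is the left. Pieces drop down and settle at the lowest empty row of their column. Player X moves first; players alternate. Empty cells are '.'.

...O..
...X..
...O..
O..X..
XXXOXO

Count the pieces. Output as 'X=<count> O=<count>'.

X=6 O=5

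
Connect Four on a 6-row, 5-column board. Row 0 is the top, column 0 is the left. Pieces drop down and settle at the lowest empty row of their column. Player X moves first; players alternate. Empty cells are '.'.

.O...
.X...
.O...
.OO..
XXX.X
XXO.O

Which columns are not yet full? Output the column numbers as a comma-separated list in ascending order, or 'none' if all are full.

Answer: 0,2,3,4

Derivation:
col 0: top cell = '.' → open
col 1: top cell = 'O' → FULL
col 2: top cell = '.' → open
col 3: top cell = '.' → open
col 4: top cell = '.' → open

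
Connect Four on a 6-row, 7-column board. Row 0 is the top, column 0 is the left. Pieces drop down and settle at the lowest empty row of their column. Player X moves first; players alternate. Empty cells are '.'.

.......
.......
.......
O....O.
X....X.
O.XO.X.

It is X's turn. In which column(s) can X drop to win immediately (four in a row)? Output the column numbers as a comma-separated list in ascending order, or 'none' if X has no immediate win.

col 0: drop X → no win
col 1: drop X → no win
col 2: drop X → no win
col 3: drop X → no win
col 4: drop X → no win
col 5: drop X → no win
col 6: drop X → no win

Answer: none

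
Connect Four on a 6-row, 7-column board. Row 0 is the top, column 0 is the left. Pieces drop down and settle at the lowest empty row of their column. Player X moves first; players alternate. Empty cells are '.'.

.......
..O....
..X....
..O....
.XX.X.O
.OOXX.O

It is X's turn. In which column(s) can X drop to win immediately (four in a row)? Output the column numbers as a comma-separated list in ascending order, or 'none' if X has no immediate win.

Answer: 3

Derivation:
col 0: drop X → no win
col 1: drop X → no win
col 2: drop X → no win
col 3: drop X → WIN!
col 4: drop X → no win
col 5: drop X → no win
col 6: drop X → no win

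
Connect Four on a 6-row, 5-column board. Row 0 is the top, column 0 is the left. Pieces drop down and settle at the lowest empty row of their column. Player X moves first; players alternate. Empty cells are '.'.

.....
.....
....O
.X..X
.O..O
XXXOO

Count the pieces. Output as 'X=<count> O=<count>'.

X=5 O=5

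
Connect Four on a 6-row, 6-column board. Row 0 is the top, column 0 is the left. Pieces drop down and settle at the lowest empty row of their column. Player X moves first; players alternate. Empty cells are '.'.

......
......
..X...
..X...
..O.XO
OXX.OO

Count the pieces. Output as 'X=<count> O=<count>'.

X=5 O=5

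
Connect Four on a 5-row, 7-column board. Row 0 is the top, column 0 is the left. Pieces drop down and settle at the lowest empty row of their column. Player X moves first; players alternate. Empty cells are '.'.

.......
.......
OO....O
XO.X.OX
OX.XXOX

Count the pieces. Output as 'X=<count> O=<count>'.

X=7 O=7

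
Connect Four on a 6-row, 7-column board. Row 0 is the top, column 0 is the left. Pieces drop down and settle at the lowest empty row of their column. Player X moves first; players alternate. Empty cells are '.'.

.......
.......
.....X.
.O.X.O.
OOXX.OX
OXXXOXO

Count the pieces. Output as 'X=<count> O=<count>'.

X=9 O=8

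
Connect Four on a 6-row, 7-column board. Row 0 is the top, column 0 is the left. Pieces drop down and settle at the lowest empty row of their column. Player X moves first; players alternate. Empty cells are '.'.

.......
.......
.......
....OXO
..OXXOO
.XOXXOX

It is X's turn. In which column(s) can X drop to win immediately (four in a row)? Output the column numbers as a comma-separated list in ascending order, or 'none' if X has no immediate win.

Answer: 6

Derivation:
col 0: drop X → no win
col 1: drop X → no win
col 2: drop X → no win
col 3: drop X → no win
col 4: drop X → no win
col 5: drop X → no win
col 6: drop X → WIN!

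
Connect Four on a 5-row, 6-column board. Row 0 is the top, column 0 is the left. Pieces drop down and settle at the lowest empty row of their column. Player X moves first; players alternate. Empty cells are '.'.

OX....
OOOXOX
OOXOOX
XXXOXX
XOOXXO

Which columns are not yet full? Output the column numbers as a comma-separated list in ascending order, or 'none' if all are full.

col 0: top cell = 'O' → FULL
col 1: top cell = 'X' → FULL
col 2: top cell = '.' → open
col 3: top cell = '.' → open
col 4: top cell = '.' → open
col 5: top cell = '.' → open

Answer: 2,3,4,5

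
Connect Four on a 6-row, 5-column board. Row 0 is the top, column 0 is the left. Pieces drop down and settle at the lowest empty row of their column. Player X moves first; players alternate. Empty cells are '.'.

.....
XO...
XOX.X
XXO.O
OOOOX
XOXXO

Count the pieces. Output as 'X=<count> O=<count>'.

X=10 O=10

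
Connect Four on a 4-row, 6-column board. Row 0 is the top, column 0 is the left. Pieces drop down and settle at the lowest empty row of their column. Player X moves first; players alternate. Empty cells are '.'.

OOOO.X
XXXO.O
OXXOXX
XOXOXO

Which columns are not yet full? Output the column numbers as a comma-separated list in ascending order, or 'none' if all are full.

Answer: 4

Derivation:
col 0: top cell = 'O' → FULL
col 1: top cell = 'O' → FULL
col 2: top cell = 'O' → FULL
col 3: top cell = 'O' → FULL
col 4: top cell = '.' → open
col 5: top cell = 'X' → FULL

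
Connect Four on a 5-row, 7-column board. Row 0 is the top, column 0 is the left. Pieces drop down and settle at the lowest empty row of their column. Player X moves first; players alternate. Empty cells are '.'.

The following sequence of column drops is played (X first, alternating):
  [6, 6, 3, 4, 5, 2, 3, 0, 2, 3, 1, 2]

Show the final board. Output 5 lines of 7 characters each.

Move 1: X drops in col 6, lands at row 4
Move 2: O drops in col 6, lands at row 3
Move 3: X drops in col 3, lands at row 4
Move 4: O drops in col 4, lands at row 4
Move 5: X drops in col 5, lands at row 4
Move 6: O drops in col 2, lands at row 4
Move 7: X drops in col 3, lands at row 3
Move 8: O drops in col 0, lands at row 4
Move 9: X drops in col 2, lands at row 3
Move 10: O drops in col 3, lands at row 2
Move 11: X drops in col 1, lands at row 4
Move 12: O drops in col 2, lands at row 2

Answer: .......
.......
..OO...
..XX..O
OXOXOXX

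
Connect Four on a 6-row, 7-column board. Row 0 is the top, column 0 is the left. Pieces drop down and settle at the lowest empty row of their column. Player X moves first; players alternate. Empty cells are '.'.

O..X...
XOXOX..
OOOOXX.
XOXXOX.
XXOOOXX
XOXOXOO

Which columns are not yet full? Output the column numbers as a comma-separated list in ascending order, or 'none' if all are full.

col 0: top cell = 'O' → FULL
col 1: top cell = '.' → open
col 2: top cell = '.' → open
col 3: top cell = 'X' → FULL
col 4: top cell = '.' → open
col 5: top cell = '.' → open
col 6: top cell = '.' → open

Answer: 1,2,4,5,6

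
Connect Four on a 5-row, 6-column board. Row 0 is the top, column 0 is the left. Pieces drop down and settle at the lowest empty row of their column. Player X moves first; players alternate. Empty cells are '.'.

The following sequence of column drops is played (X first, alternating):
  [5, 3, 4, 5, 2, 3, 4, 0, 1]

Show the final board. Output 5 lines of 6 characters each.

Answer: ......
......
......
...OXO
OXXOXX

Derivation:
Move 1: X drops in col 5, lands at row 4
Move 2: O drops in col 3, lands at row 4
Move 3: X drops in col 4, lands at row 4
Move 4: O drops in col 5, lands at row 3
Move 5: X drops in col 2, lands at row 4
Move 6: O drops in col 3, lands at row 3
Move 7: X drops in col 4, lands at row 3
Move 8: O drops in col 0, lands at row 4
Move 9: X drops in col 1, lands at row 4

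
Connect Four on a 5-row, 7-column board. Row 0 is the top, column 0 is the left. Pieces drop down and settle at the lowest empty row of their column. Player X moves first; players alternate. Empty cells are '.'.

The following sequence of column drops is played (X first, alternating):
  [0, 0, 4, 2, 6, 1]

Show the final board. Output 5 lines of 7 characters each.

Move 1: X drops in col 0, lands at row 4
Move 2: O drops in col 0, lands at row 3
Move 3: X drops in col 4, lands at row 4
Move 4: O drops in col 2, lands at row 4
Move 5: X drops in col 6, lands at row 4
Move 6: O drops in col 1, lands at row 4

Answer: .......
.......
.......
O......
XOO.X.X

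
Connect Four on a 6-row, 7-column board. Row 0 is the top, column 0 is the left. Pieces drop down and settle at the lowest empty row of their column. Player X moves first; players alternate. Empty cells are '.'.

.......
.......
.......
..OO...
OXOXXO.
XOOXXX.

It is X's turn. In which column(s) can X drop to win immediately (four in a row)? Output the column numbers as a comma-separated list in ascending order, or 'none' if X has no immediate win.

Answer: 6

Derivation:
col 0: drop X → no win
col 1: drop X → no win
col 2: drop X → no win
col 3: drop X → no win
col 4: drop X → no win
col 5: drop X → no win
col 6: drop X → WIN!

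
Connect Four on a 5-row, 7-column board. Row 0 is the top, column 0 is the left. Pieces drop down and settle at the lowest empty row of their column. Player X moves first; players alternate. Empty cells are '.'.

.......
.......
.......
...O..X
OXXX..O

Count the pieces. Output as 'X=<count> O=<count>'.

X=4 O=3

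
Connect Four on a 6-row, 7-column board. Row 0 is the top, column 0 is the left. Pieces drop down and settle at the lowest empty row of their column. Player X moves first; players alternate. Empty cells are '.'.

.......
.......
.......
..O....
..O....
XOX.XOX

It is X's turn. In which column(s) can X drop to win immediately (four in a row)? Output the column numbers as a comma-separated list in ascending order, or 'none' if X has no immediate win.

Answer: none

Derivation:
col 0: drop X → no win
col 1: drop X → no win
col 2: drop X → no win
col 3: drop X → no win
col 4: drop X → no win
col 5: drop X → no win
col 6: drop X → no win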